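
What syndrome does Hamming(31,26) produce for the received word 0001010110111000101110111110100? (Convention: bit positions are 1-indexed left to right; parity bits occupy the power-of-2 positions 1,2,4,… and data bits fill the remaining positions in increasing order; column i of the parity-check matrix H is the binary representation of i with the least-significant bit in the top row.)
Syndrome s = H · r^T (mod 2), r = 0001010110111000101110111110100:
  s[0] = (1010101010101010101010101010101)·(0001010110111000101110111110100) mod 2 = 0+0+0+0+0+0+0+0+1+0+1+0+1+0+0+0+1+0+1+0+1+0+1+0+1+0+1+0+1+0+0 mod 2 = 0
  s[1] = (0110011001100110011001100110011)·(0001010110111000101110111110100) mod 2 = 0+0+0+0+0+1+0+0+0+0+1+0+0+0+0+0+0+0+1+0+0+0+1+0+0+1+1+0+0+0+0 mod 2 = 0
  s[2] = (0001111000011110000111100001111)·(0001010110111000101110111110100) mod 2 = 0+0+0+1+0+1+0+0+0+0+0+1+1+0+0+0+0+0+0+1+1+0+1+0+0+0+0+0+1+0+0 mod 2 = 0
  s[3] = (0000000111111110000000011111111)·(0001010110111000101110111110100) mod 2 = 0+0+0+0+0+0+0+1+1+0+1+1+1+0+0+0+0+0+0+0+0+0+0+1+1+1+1+0+1+0+0 mod 2 = 0
  s[4] = (0000000000000001111111111111111)·(0001010110111000101110111110100) mod 2 = 0+0+0+0+0+0+0+0+0+0+0+0+0+0+0+0+1+0+1+1+1+0+1+1+1+1+1+0+1+0+0 mod 2 = 0
Syndrome = 00000
s = 0: no error detected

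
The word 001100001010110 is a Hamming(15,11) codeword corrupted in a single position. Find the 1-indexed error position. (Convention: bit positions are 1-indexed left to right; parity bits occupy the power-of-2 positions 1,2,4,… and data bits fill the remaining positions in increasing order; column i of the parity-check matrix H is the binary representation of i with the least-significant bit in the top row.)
Syndrome s = H · r^T (mod 2), r = 001100001010110:
  s[0] = (101010101010101)·(001100001010110) mod 2 = 0+0+1+0+0+0+0+0+1+0+1+0+1+0+0 mod 2 = 0
  s[1] = (011001100110011)·(001100001010110) mod 2 = 0+0+1+0+0+0+0+0+0+0+1+0+0+1+0 mod 2 = 1
  s[2] = (000111100001111)·(001100001010110) mod 2 = 0+0+0+1+0+0+0+0+0+0+0+0+1+1+0 mod 2 = 1
  s[3] = (000000011111111)·(001100001010110) mod 2 = 0+0+0+0+0+0+0+0+1+0+1+0+1+1+0 mod 2 = 0
Syndrome = 0110
Column i of H is the binary representation of i, so the syndrome is the binary index of the flipped bit.
Read s = 0110 with s[0] as LSB: 0·2^0 + 1·2^1 + 1·2^2 + 0·2^3 = 6.
Error is at bit position 6.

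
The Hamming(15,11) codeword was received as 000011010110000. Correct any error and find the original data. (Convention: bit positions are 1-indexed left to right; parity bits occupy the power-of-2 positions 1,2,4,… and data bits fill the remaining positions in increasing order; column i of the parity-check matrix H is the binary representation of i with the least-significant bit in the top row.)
Syndrome s = H · r^T (mod 2), r = 000011010110000:
  s[0] = (101010101010101)·(000011010110000) mod 2 = 0+0+0+0+1+0+0+0+0+0+1+0+0+0+0 mod 2 = 0
  s[1] = (011001100110011)·(000011010110000) mod 2 = 0+0+0+0+0+1+0+0+0+1+1+0+0+0+0 mod 2 = 1
  s[2] = (000111100001111)·(000011010110000) mod 2 = 0+0+0+0+1+1+0+0+0+0+0+0+0+0+0 mod 2 = 0
  s[3] = (000000011111111)·(000011010110000) mod 2 = 0+0+0+0+0+0+0+1+0+1+1+0+0+0+0 mod 2 = 1
Syndrome = 0101
Column 10 of H equals this syndrome → error at bit 10 (1-indexed).
Flip bit 10: 000011010110000 → 000011010010000
Extract data bits at positions {3,5,6,7,9,10,11,12,13,14,15}: 01100010000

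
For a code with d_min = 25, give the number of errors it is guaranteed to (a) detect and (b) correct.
(a) Detection requires d_min ≥ e+1, so e ≤ d_min − 1 = 24.
(b) Correction requires d_min ≥ 2t+1, so t ≤ ⌊(d_min − 1)/2⌋ = ⌊24/2⌋ = 12.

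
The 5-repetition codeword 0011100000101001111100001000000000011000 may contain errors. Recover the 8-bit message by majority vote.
Split into 5-bit blocks and majority-vote each:
  block 1 = 00111: 3 ones, 2 zeros → 1
  block 2 = 00000: 0 ones, 5 zeros → 0
  block 3 = 10100: 2 ones, 3 zeros → 0
  block 4 = 11111: 5 ones, 0 zeros → 1
  block 5 = 00001: 1 ones, 4 zeros → 0
  block 6 = 00000: 0 ones, 5 zeros → 0
  block 7 = 00000: 0 ones, 5 zeros → 0
  block 8 = 11000: 2 ones, 3 zeros → 0
Decoded = 10010000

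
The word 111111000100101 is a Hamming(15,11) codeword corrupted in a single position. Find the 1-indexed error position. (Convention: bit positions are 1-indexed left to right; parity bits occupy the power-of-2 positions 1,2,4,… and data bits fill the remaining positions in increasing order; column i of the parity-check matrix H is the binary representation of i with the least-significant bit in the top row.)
Syndrome s = H · r^T (mod 2), r = 111111000100101:
  s[0] = (101010101010101)·(111111000100101) mod 2 = 1+0+1+0+1+0+0+0+0+0+0+0+1+0+1 mod 2 = 1
  s[1] = (011001100110011)·(111111000100101) mod 2 = 0+1+1+0+0+1+0+0+0+1+0+0+0+0+1 mod 2 = 1
  s[2] = (000111100001111)·(111111000100101) mod 2 = 0+0+0+1+1+1+0+0+0+0+0+0+1+0+1 mod 2 = 1
  s[3] = (000000011111111)·(111111000100101) mod 2 = 0+0+0+0+0+0+0+0+0+1+0+0+1+0+1 mod 2 = 1
Syndrome = 1111
Column i of H is the binary representation of i, so the syndrome is the binary index of the flipped bit.
Read s = 1111 with s[0] as LSB: 1·2^0 + 1·2^1 + 1·2^2 + 1·2^3 = 15.
Error is at bit position 15.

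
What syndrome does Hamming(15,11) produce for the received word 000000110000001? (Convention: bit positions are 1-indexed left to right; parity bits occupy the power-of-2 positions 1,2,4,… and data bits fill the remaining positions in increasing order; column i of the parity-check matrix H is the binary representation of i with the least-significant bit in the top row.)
Syndrome s = H · r^T (mod 2), r = 000000110000001:
  s[0] = (101010101010101)·(000000110000001) mod 2 = 0+0+0+0+0+0+1+0+0+0+0+0+0+0+1 mod 2 = 0
  s[1] = (011001100110011)·(000000110000001) mod 2 = 0+0+0+0+0+0+1+0+0+0+0+0+0+0+1 mod 2 = 0
  s[2] = (000111100001111)·(000000110000001) mod 2 = 0+0+0+0+0+0+1+0+0+0+0+0+0+0+1 mod 2 = 0
  s[3] = (000000011111111)·(000000110000001) mod 2 = 0+0+0+0+0+0+0+1+0+0+0+0+0+0+1 mod 2 = 0
Syndrome = 0000
s = 0: no error detected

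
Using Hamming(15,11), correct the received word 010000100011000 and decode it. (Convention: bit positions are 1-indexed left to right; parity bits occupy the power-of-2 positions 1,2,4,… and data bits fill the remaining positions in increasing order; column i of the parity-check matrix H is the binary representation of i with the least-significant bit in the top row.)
Syndrome s = H · r^T (mod 2), r = 010000100011000:
  s[0] = (101010101010101)·(010000100011000) mod 2 = 0+0+0+0+0+0+1+0+0+0+1+0+0+0+0 mod 2 = 0
  s[1] = (011001100110011)·(010000100011000) mod 2 = 0+1+0+0+0+0+1+0+0+0+1+0+0+0+0 mod 2 = 1
  s[2] = (000111100001111)·(010000100011000) mod 2 = 0+0+0+0+0+0+1+0+0+0+0+1+0+0+0 mod 2 = 0
  s[3] = (000000011111111)·(010000100011000) mod 2 = 0+0+0+0+0+0+0+0+0+0+1+1+0+0+0 mod 2 = 0
Syndrome = 0100
Column 2 of H equals this syndrome → error at bit 2 (1-indexed).
Flip bit 2: 010000100011000 → 000000100011000
Extract data bits at positions {3,5,6,7,9,10,11,12,13,14,15}: 00010011000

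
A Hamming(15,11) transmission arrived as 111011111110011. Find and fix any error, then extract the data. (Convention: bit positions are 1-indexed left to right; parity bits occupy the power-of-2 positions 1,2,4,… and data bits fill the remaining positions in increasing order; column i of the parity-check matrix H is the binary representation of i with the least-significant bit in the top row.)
Syndrome s = H · r^T (mod 2), r = 111011111110011:
  s[0] = (101010101010101)·(111011111110011) mod 2 = 1+0+1+0+1+0+1+0+1+0+1+0+0+0+1 mod 2 = 1
  s[1] = (011001100110011)·(111011111110011) mod 2 = 0+1+1+0+0+1+1+0+0+1+1+0+0+1+1 mod 2 = 0
  s[2] = (000111100001111)·(111011111110011) mod 2 = 0+0+0+0+1+1+1+0+0+0+0+0+0+1+1 mod 2 = 1
  s[3] = (000000011111111)·(111011111110011) mod 2 = 0+0+0+0+0+0+0+1+1+1+1+0+0+1+1 mod 2 = 0
Syndrome = 1010
Column 5 of H equals this syndrome → error at bit 5 (1-indexed).
Flip bit 5: 111011111110011 → 111001111110011
Extract data bits at positions {3,5,6,7,9,10,11,12,13,14,15}: 10111110011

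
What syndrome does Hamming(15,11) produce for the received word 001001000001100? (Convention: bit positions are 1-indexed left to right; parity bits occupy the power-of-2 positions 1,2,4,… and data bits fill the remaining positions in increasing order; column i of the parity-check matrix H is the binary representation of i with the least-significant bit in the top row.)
Syndrome s = H · r^T (mod 2), r = 001001000001100:
  s[0] = (101010101010101)·(001001000001100) mod 2 = 0+0+1+0+0+0+0+0+0+0+0+0+1+0+0 mod 2 = 0
  s[1] = (011001100110011)·(001001000001100) mod 2 = 0+0+1+0+0+1+0+0+0+0+0+0+0+0+0 mod 2 = 0
  s[2] = (000111100001111)·(001001000001100) mod 2 = 0+0+0+0+0+1+0+0+0+0+0+1+1+0+0 mod 2 = 1
  s[3] = (000000011111111)·(001001000001100) mod 2 = 0+0+0+0+0+0+0+0+0+0+0+1+1+0+0 mod 2 = 0
Syndrome = 0010
Non-zero syndrome: error at position 4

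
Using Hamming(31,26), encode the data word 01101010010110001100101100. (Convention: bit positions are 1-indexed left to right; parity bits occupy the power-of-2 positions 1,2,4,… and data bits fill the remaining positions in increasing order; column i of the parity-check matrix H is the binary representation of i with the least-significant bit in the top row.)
Codeword c = d · G (mod 2), d = 01101010010110001100101100:
  c[0] = d·G[:,0] = (01101010010110001100101100)·(11011010101101010101010101) mod 2 = 0+1+0+0+1+0+1+0+0+0+0+1+0+0+0+0+0+1+0+0+0+0+0+1+0+0 mod 2 = 0
  c[1] = d·G[:,1] = (01101010010110001100101100)·(10110110011011001100110011) mod 2 = 0+0+1+0+0+0+1+0+0+1+0+0+1+0+0+0+1+1+0+0+1+0+0+0+0+0 mod 2 = 1
  c[2] = d·G[:,2] = (01101010010110001100101100)·(10000000000000000000000000) mod 2 = 0+0+0+0+0+0+0+0+0+0+0+0+0+0+0+0+0+0+0+0+0+0+0+0+0+0 mod 2 = 0
  c[3] = d·G[:,3] = (01101010010110001100101100)·(01110001111000111100001111) mod 2 = 0+1+1+0+0+0+0+0+0+1+0+0+0+0+0+0+1+1+0+0+0+0+1+1+0+0 mod 2 = 1
  c[4] = d·G[:,4] = (01101010010110001100101100)·(01000000000000000000000000) mod 2 = 0+1+0+0+0+0+0+0+0+0+0+0+0+0+0+0+0+0+0+0+0+0+0+0+0+0 mod 2 = 1
  c[5] = d·G[:,5] = (01101010010110001100101100)·(00100000000000000000000000) mod 2 = 0+0+1+0+0+0+0+0+0+0+0+0+0+0+0+0+0+0+0+0+0+0+0+0+0+0 mod 2 = 1
  c[6] = d·G[:,6] = (01101010010110001100101100)·(00010000000000000000000000) mod 2 = 0+0+0+0+0+0+0+0+0+0+0+0+0+0+0+0+0+0+0+0+0+0+0+0+0+0 mod 2 = 0
  c[7] = d·G[:,7] = (01101010010110001100101100)·(00001111111000000011111111) mod 2 = 0+0+0+0+1+0+1+0+0+1+0+0+0+0+0+0+0+0+0+0+1+0+1+1+0+0 mod 2 = 0
  c[8] = d·G[:,8] = (01101010010110001100101100)·(00001000000000000000000000) mod 2 = 0+0+0+0+1+0+0+0+0+0+0+0+0+0+0+0+0+0+0+0+0+0+0+0+0+0 mod 2 = 1
  c[9] = d·G[:,9] = (01101010010110001100101100)·(00000100000000000000000000) mod 2 = 0+0+0+0+0+0+0+0+0+0+0+0+0+0+0+0+0+0+0+0+0+0+0+0+0+0 mod 2 = 0
  c[10] = d·G[:,10] = (01101010010110001100101100)·(00000010000000000000000000) mod 2 = 0+0+0+0+0+0+1+0+0+0+0+0+0+0+0+0+0+0+0+0+0+0+0+0+0+0 mod 2 = 1
  c[11] = d·G[:,11] = (01101010010110001100101100)·(00000001000000000000000000) mod 2 = 0+0+0+0+0+0+0+0+0+0+0+0+0+0+0+0+0+0+0+0+0+0+0+0+0+0 mod 2 = 0
  c[12] = d·G[:,12] = (01101010010110001100101100)·(00000000100000000000000000) mod 2 = 0+0+0+0+0+0+0+0+0+0+0+0+0+0+0+0+0+0+0+0+0+0+0+0+0+0 mod 2 = 0
  c[13] = d·G[:,13] = (01101010010110001100101100)·(00000000010000000000000000) mod 2 = 0+0+0+0+0+0+0+0+0+1+0+0+0+0+0+0+0+0+0+0+0+0+0+0+0+0 mod 2 = 1
  c[14] = d·G[:,14] = (01101010010110001100101100)·(00000000001000000000000000) mod 2 = 0+0+0+0+0+0+0+0+0+0+0+0+0+0+0+0+0+0+0+0+0+0+0+0+0+0 mod 2 = 0
  c[15] = d·G[:,15] = (01101010010110001100101100)·(00000000000111111111111111) mod 2 = 0+0+0+0+0+0+0+0+0+0+0+1+1+0+0+0+1+1+0+0+1+0+1+1+0+0 mod 2 = 1
  c[16] = d·G[:,16] = (01101010010110001100101100)·(00000000000100000000000000) mod 2 = 0+0+0+0+0+0+0+0+0+0+0+1+0+0+0+0+0+0+0+0+0+0+0+0+0+0 mod 2 = 1
  c[17] = d·G[:,17] = (01101010010110001100101100)·(00000000000010000000000000) mod 2 = 0+0+0+0+0+0+0+0+0+0+0+0+1+0+0+0+0+0+0+0+0+0+0+0+0+0 mod 2 = 1
  c[18] = d·G[:,18] = (01101010010110001100101100)·(00000000000001000000000000) mod 2 = 0+0+0+0+0+0+0+0+0+0+0+0+0+0+0+0+0+0+0+0+0+0+0+0+0+0 mod 2 = 0
  c[19] = d·G[:,19] = (01101010010110001100101100)·(00000000000000100000000000) mod 2 = 0+0+0+0+0+0+0+0+0+0+0+0+0+0+0+0+0+0+0+0+0+0+0+0+0+0 mod 2 = 0
  c[20] = d·G[:,20] = (01101010010110001100101100)·(00000000000000010000000000) mod 2 = 0+0+0+0+0+0+0+0+0+0+0+0+0+0+0+0+0+0+0+0+0+0+0+0+0+0 mod 2 = 0
  c[21] = d·G[:,21] = (01101010010110001100101100)·(00000000000000001000000000) mod 2 = 0+0+0+0+0+0+0+0+0+0+0+0+0+0+0+0+1+0+0+0+0+0+0+0+0+0 mod 2 = 1
  c[22] = d·G[:,22] = (01101010010110001100101100)·(00000000000000000100000000) mod 2 = 0+0+0+0+0+0+0+0+0+0+0+0+0+0+0+0+0+1+0+0+0+0+0+0+0+0 mod 2 = 1
  c[23] = d·G[:,23] = (01101010010110001100101100)·(00000000000000000010000000) mod 2 = 0+0+0+0+0+0+0+0+0+0+0+0+0+0+0+0+0+0+0+0+0+0+0+0+0+0 mod 2 = 0
  c[24] = d·G[:,24] = (01101010010110001100101100)·(00000000000000000001000000) mod 2 = 0+0+0+0+0+0+0+0+0+0+0+0+0+0+0+0+0+0+0+0+0+0+0+0+0+0 mod 2 = 0
  c[25] = d·G[:,25] = (01101010010110001100101100)·(00000000000000000000100000) mod 2 = 0+0+0+0+0+0+0+0+0+0+0+0+0+0+0+0+0+0+0+0+1+0+0+0+0+0 mod 2 = 1
  c[26] = d·G[:,26] = (01101010010110001100101100)·(00000000000000000000010000) mod 2 = 0+0+0+0+0+0+0+0+0+0+0+0+0+0+0+0+0+0+0+0+0+0+0+0+0+0 mod 2 = 0
  c[27] = d·G[:,27] = (01101010010110001100101100)·(00000000000000000000001000) mod 2 = 0+0+0+0+0+0+0+0+0+0+0+0+0+0+0+0+0+0+0+0+0+0+1+0+0+0 mod 2 = 1
  c[28] = d·G[:,28] = (01101010010110001100101100)·(00000000000000000000000100) mod 2 = 0+0+0+0+0+0+0+0+0+0+0+0+0+0+0+0+0+0+0+0+0+0+0+1+0+0 mod 2 = 1
  c[29] = d·G[:,29] = (01101010010110001100101100)·(00000000000000000000000010) mod 2 = 0+0+0+0+0+0+0+0+0+0+0+0+0+0+0+0+0+0+0+0+0+0+0+0+0+0 mod 2 = 0
  c[30] = d·G[:,30] = (01101010010110001100101100)·(00000000000000000000000001) mod 2 = 0+0+0+0+0+0+0+0+0+0+0+0+0+0+0+0+0+0+0+0+0+0+0+0+0+0 mod 2 = 0
Codeword = 0101110010100101110001100101100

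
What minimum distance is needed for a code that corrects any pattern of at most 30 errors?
Correcting t errors requires d_min ≥ 2t + 1 = 2·30 + 1 = 61.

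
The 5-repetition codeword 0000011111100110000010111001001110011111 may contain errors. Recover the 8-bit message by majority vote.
Split into 5-bit blocks and majority-vote each:
  block 1 = 00000: 0 ones, 5 zeros → 0
  block 2 = 11111: 5 ones, 0 zeros → 1
  block 3 = 10011: 3 ones, 2 zeros → 1
  block 4 = 00000: 0 ones, 5 zeros → 0
  block 5 = 10111: 4 ones, 1 zeros → 1
  block 6 = 00100: 1 ones, 4 zeros → 0
  block 7 = 11100: 3 ones, 2 zeros → 1
  block 8 = 11111: 5 ones, 0 zeros → 1
Decoded = 01101011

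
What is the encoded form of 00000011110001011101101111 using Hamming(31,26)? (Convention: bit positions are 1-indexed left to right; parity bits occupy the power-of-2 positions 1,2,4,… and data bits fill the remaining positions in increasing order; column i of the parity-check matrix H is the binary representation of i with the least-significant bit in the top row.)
Codeword c = d · G (mod 2), d = 00000011110001011101101111:
  c[0] = d·G[:,0] = (00000011110001011101101111)·(11011010101101010101010101) mod 2 = 0+0+0+0+0+0+1+0+1+0+0+0+0+1+0+1+0+1+0+1+0+0+0+1+0+1 mod 2 = 0
  c[1] = d·G[:,1] = (00000011110001011101101111)·(10110110011011001100110011) mod 2 = 0+0+0+0+0+0+1+0+0+1+0+0+0+1+0+0+1+1+0+0+1+0+0+0+1+1 mod 2 = 0
  c[2] = d·G[:,2] = (00000011110001011101101111)·(10000000000000000000000000) mod 2 = 0+0+0+0+0+0+0+0+0+0+0+0+0+0+0+0+0+0+0+0+0+0+0+0+0+0 mod 2 = 0
  c[3] = d·G[:,3] = (00000011110001011101101111)·(01110001111000111100001111) mod 2 = 0+0+0+0+0+0+0+1+1+1+0+0+0+0+0+1+1+1+0+0+0+0+1+1+1+1 mod 2 = 0
  c[4] = d·G[:,4] = (00000011110001011101101111)·(01000000000000000000000000) mod 2 = 0+0+0+0+0+0+0+0+0+0+0+0+0+0+0+0+0+0+0+0+0+0+0+0+0+0 mod 2 = 0
  c[5] = d·G[:,5] = (00000011110001011101101111)·(00100000000000000000000000) mod 2 = 0+0+0+0+0+0+0+0+0+0+0+0+0+0+0+0+0+0+0+0+0+0+0+0+0+0 mod 2 = 0
  c[6] = d·G[:,6] = (00000011110001011101101111)·(00010000000000000000000000) mod 2 = 0+0+0+0+0+0+0+0+0+0+0+0+0+0+0+0+0+0+0+0+0+0+0+0+0+0 mod 2 = 0
  c[7] = d·G[:,7] = (00000011110001011101101111)·(00001111111000000011111111) mod 2 = 0+0+0+0+0+0+1+1+1+1+0+0+0+0+0+0+0+0+0+1+1+0+1+1+1+1 mod 2 = 0
  c[8] = d·G[:,8] = (00000011110001011101101111)·(00001000000000000000000000) mod 2 = 0+0+0+0+0+0+0+0+0+0+0+0+0+0+0+0+0+0+0+0+0+0+0+0+0+0 mod 2 = 0
  c[9] = d·G[:,9] = (00000011110001011101101111)·(00000100000000000000000000) mod 2 = 0+0+0+0+0+0+0+0+0+0+0+0+0+0+0+0+0+0+0+0+0+0+0+0+0+0 mod 2 = 0
  c[10] = d·G[:,10] = (00000011110001011101101111)·(00000010000000000000000000) mod 2 = 0+0+0+0+0+0+1+0+0+0+0+0+0+0+0+0+0+0+0+0+0+0+0+0+0+0 mod 2 = 1
  c[11] = d·G[:,11] = (00000011110001011101101111)·(00000001000000000000000000) mod 2 = 0+0+0+0+0+0+0+1+0+0+0+0+0+0+0+0+0+0+0+0+0+0+0+0+0+0 mod 2 = 1
  c[12] = d·G[:,12] = (00000011110001011101101111)·(00000000100000000000000000) mod 2 = 0+0+0+0+0+0+0+0+1+0+0+0+0+0+0+0+0+0+0+0+0+0+0+0+0+0 mod 2 = 1
  c[13] = d·G[:,13] = (00000011110001011101101111)·(00000000010000000000000000) mod 2 = 0+0+0+0+0+0+0+0+0+1+0+0+0+0+0+0+0+0+0+0+0+0+0+0+0+0 mod 2 = 1
  c[14] = d·G[:,14] = (00000011110001011101101111)·(00000000001000000000000000) mod 2 = 0+0+0+0+0+0+0+0+0+0+0+0+0+0+0+0+0+0+0+0+0+0+0+0+0+0 mod 2 = 0
  c[15] = d·G[:,15] = (00000011110001011101101111)·(00000000000111111111111111) mod 2 = 0+0+0+0+0+0+0+0+0+0+0+0+0+1+0+1+1+1+0+1+1+0+1+1+1+1 mod 2 = 0
  c[16] = d·G[:,16] = (00000011110001011101101111)·(00000000000100000000000000) mod 2 = 0+0+0+0+0+0+0+0+0+0+0+0+0+0+0+0+0+0+0+0+0+0+0+0+0+0 mod 2 = 0
  c[17] = d·G[:,17] = (00000011110001011101101111)·(00000000000010000000000000) mod 2 = 0+0+0+0+0+0+0+0+0+0+0+0+0+0+0+0+0+0+0+0+0+0+0+0+0+0 mod 2 = 0
  c[18] = d·G[:,18] = (00000011110001011101101111)·(00000000000001000000000000) mod 2 = 0+0+0+0+0+0+0+0+0+0+0+0+0+1+0+0+0+0+0+0+0+0+0+0+0+0 mod 2 = 1
  c[19] = d·G[:,19] = (00000011110001011101101111)·(00000000000000100000000000) mod 2 = 0+0+0+0+0+0+0+0+0+0+0+0+0+0+0+0+0+0+0+0+0+0+0+0+0+0 mod 2 = 0
  c[20] = d·G[:,20] = (00000011110001011101101111)·(00000000000000010000000000) mod 2 = 0+0+0+0+0+0+0+0+0+0+0+0+0+0+0+1+0+0+0+0+0+0+0+0+0+0 mod 2 = 1
  c[21] = d·G[:,21] = (00000011110001011101101111)·(00000000000000001000000000) mod 2 = 0+0+0+0+0+0+0+0+0+0+0+0+0+0+0+0+1+0+0+0+0+0+0+0+0+0 mod 2 = 1
  c[22] = d·G[:,22] = (00000011110001011101101111)·(00000000000000000100000000) mod 2 = 0+0+0+0+0+0+0+0+0+0+0+0+0+0+0+0+0+1+0+0+0+0+0+0+0+0 mod 2 = 1
  c[23] = d·G[:,23] = (00000011110001011101101111)·(00000000000000000010000000) mod 2 = 0+0+0+0+0+0+0+0+0+0+0+0+0+0+0+0+0+0+0+0+0+0+0+0+0+0 mod 2 = 0
  c[24] = d·G[:,24] = (00000011110001011101101111)·(00000000000000000001000000) mod 2 = 0+0+0+0+0+0+0+0+0+0+0+0+0+0+0+0+0+0+0+1+0+0+0+0+0+0 mod 2 = 1
  c[25] = d·G[:,25] = (00000011110001011101101111)·(00000000000000000000100000) mod 2 = 0+0+0+0+0+0+0+0+0+0+0+0+0+0+0+0+0+0+0+0+1+0+0+0+0+0 mod 2 = 1
  c[26] = d·G[:,26] = (00000011110001011101101111)·(00000000000000000000010000) mod 2 = 0+0+0+0+0+0+0+0+0+0+0+0+0+0+0+0+0+0+0+0+0+0+0+0+0+0 mod 2 = 0
  c[27] = d·G[:,27] = (00000011110001011101101111)·(00000000000000000000001000) mod 2 = 0+0+0+0+0+0+0+0+0+0+0+0+0+0+0+0+0+0+0+0+0+0+1+0+0+0 mod 2 = 1
  c[28] = d·G[:,28] = (00000011110001011101101111)·(00000000000000000000000100) mod 2 = 0+0+0+0+0+0+0+0+0+0+0+0+0+0+0+0+0+0+0+0+0+0+0+1+0+0 mod 2 = 1
  c[29] = d·G[:,29] = (00000011110001011101101111)·(00000000000000000000000010) mod 2 = 0+0+0+0+0+0+0+0+0+0+0+0+0+0+0+0+0+0+0+0+0+0+0+0+1+0 mod 2 = 1
  c[30] = d·G[:,30] = (00000011110001011101101111)·(00000000000000000000000001) mod 2 = 0+0+0+0+0+0+0+0+0+0+0+0+0+0+0+0+0+0+0+0+0+0+0+0+0+1 mod 2 = 1
Codeword = 0000000000111100001011101101111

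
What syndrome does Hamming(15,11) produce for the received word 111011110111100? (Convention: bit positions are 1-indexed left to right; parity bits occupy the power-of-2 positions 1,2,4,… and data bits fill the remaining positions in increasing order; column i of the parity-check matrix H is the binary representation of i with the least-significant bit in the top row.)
Syndrome s = H · r^T (mod 2), r = 111011110111100:
  s[0] = (101010101010101)·(111011110111100) mod 2 = 1+0+1+0+1+0+1+0+0+0+1+0+1+0+0 mod 2 = 0
  s[1] = (011001100110011)·(111011110111100) mod 2 = 0+1+1+0+0+1+1+0+0+1+1+0+0+0+0 mod 2 = 0
  s[2] = (000111100001111)·(111011110111100) mod 2 = 0+0+0+0+1+1+1+0+0+0+0+1+1+0+0 mod 2 = 1
  s[3] = (000000011111111)·(111011110111100) mod 2 = 0+0+0+0+0+0+0+1+0+1+1+1+1+0+0 mod 2 = 1
Syndrome = 0011
Non-zero syndrome: error at position 12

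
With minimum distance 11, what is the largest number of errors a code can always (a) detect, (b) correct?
(a) Detection requires d_min ≥ e+1, so e ≤ d_min − 1 = 10.
(b) Correction requires d_min ≥ 2t+1, so t ≤ ⌊(d_min − 1)/2⌋ = ⌊10/2⌋ = 5.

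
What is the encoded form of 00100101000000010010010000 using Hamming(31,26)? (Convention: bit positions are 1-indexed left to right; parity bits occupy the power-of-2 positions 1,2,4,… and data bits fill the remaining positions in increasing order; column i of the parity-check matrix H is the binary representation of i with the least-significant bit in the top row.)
Codeword c = d · G (mod 2), d = 00100101000000010010010000:
  c[0] = d·G[:,0] = (00100101000000010010010000)·(11011010101101010101010101) mod 2 = 0+0+0+0+0+0+0+0+0+0+0+0+0+0+0+1+0+0+0+0+0+1+0+0+0+0 mod 2 = 0
  c[1] = d·G[:,1] = (00100101000000010010010000)·(10110110011011001100110011) mod 2 = 0+0+1+0+0+1+0+0+0+0+0+0+0+0+0+0+0+0+0+0+0+1+0+0+0+0 mod 2 = 1
  c[2] = d·G[:,2] = (00100101000000010010010000)·(10000000000000000000000000) mod 2 = 0+0+0+0+0+0+0+0+0+0+0+0+0+0+0+0+0+0+0+0+0+0+0+0+0+0 mod 2 = 0
  c[3] = d·G[:,3] = (00100101000000010010010000)·(01110001111000111100001111) mod 2 = 0+0+1+0+0+0+0+1+0+0+0+0+0+0+0+1+0+0+0+0+0+0+0+0+0+0 mod 2 = 1
  c[4] = d·G[:,4] = (00100101000000010010010000)·(01000000000000000000000000) mod 2 = 0+0+0+0+0+0+0+0+0+0+0+0+0+0+0+0+0+0+0+0+0+0+0+0+0+0 mod 2 = 0
  c[5] = d·G[:,5] = (00100101000000010010010000)·(00100000000000000000000000) mod 2 = 0+0+1+0+0+0+0+0+0+0+0+0+0+0+0+0+0+0+0+0+0+0+0+0+0+0 mod 2 = 1
  c[6] = d·G[:,6] = (00100101000000010010010000)·(00010000000000000000000000) mod 2 = 0+0+0+0+0+0+0+0+0+0+0+0+0+0+0+0+0+0+0+0+0+0+0+0+0+0 mod 2 = 0
  c[7] = d·G[:,7] = (00100101000000010010010000)·(00001111111000000011111111) mod 2 = 0+0+0+0+0+1+0+1+0+0+0+0+0+0+0+0+0+0+1+0+0+1+0+0+0+0 mod 2 = 0
  c[8] = d·G[:,8] = (00100101000000010010010000)·(00001000000000000000000000) mod 2 = 0+0+0+0+0+0+0+0+0+0+0+0+0+0+0+0+0+0+0+0+0+0+0+0+0+0 mod 2 = 0
  c[9] = d·G[:,9] = (00100101000000010010010000)·(00000100000000000000000000) mod 2 = 0+0+0+0+0+1+0+0+0+0+0+0+0+0+0+0+0+0+0+0+0+0+0+0+0+0 mod 2 = 1
  c[10] = d·G[:,10] = (00100101000000010010010000)·(00000010000000000000000000) mod 2 = 0+0+0+0+0+0+0+0+0+0+0+0+0+0+0+0+0+0+0+0+0+0+0+0+0+0 mod 2 = 0
  c[11] = d·G[:,11] = (00100101000000010010010000)·(00000001000000000000000000) mod 2 = 0+0+0+0+0+0+0+1+0+0+0+0+0+0+0+0+0+0+0+0+0+0+0+0+0+0 mod 2 = 1
  c[12] = d·G[:,12] = (00100101000000010010010000)·(00000000100000000000000000) mod 2 = 0+0+0+0+0+0+0+0+0+0+0+0+0+0+0+0+0+0+0+0+0+0+0+0+0+0 mod 2 = 0
  c[13] = d·G[:,13] = (00100101000000010010010000)·(00000000010000000000000000) mod 2 = 0+0+0+0+0+0+0+0+0+0+0+0+0+0+0+0+0+0+0+0+0+0+0+0+0+0 mod 2 = 0
  c[14] = d·G[:,14] = (00100101000000010010010000)·(00000000001000000000000000) mod 2 = 0+0+0+0+0+0+0+0+0+0+0+0+0+0+0+0+0+0+0+0+0+0+0+0+0+0 mod 2 = 0
  c[15] = d·G[:,15] = (00100101000000010010010000)·(00000000000111111111111111) mod 2 = 0+0+0+0+0+0+0+0+0+0+0+0+0+0+0+1+0+0+1+0+0+1+0+0+0+0 mod 2 = 1
  c[16] = d·G[:,16] = (00100101000000010010010000)·(00000000000100000000000000) mod 2 = 0+0+0+0+0+0+0+0+0+0+0+0+0+0+0+0+0+0+0+0+0+0+0+0+0+0 mod 2 = 0
  c[17] = d·G[:,17] = (00100101000000010010010000)·(00000000000010000000000000) mod 2 = 0+0+0+0+0+0+0+0+0+0+0+0+0+0+0+0+0+0+0+0+0+0+0+0+0+0 mod 2 = 0
  c[18] = d·G[:,18] = (00100101000000010010010000)·(00000000000001000000000000) mod 2 = 0+0+0+0+0+0+0+0+0+0+0+0+0+0+0+0+0+0+0+0+0+0+0+0+0+0 mod 2 = 0
  c[19] = d·G[:,19] = (00100101000000010010010000)·(00000000000000100000000000) mod 2 = 0+0+0+0+0+0+0+0+0+0+0+0+0+0+0+0+0+0+0+0+0+0+0+0+0+0 mod 2 = 0
  c[20] = d·G[:,20] = (00100101000000010010010000)·(00000000000000010000000000) mod 2 = 0+0+0+0+0+0+0+0+0+0+0+0+0+0+0+1+0+0+0+0+0+0+0+0+0+0 mod 2 = 1
  c[21] = d·G[:,21] = (00100101000000010010010000)·(00000000000000001000000000) mod 2 = 0+0+0+0+0+0+0+0+0+0+0+0+0+0+0+0+0+0+0+0+0+0+0+0+0+0 mod 2 = 0
  c[22] = d·G[:,22] = (00100101000000010010010000)·(00000000000000000100000000) mod 2 = 0+0+0+0+0+0+0+0+0+0+0+0+0+0+0+0+0+0+0+0+0+0+0+0+0+0 mod 2 = 0
  c[23] = d·G[:,23] = (00100101000000010010010000)·(00000000000000000010000000) mod 2 = 0+0+0+0+0+0+0+0+0+0+0+0+0+0+0+0+0+0+1+0+0+0+0+0+0+0 mod 2 = 1
  c[24] = d·G[:,24] = (00100101000000010010010000)·(00000000000000000001000000) mod 2 = 0+0+0+0+0+0+0+0+0+0+0+0+0+0+0+0+0+0+0+0+0+0+0+0+0+0 mod 2 = 0
  c[25] = d·G[:,25] = (00100101000000010010010000)·(00000000000000000000100000) mod 2 = 0+0+0+0+0+0+0+0+0+0+0+0+0+0+0+0+0+0+0+0+0+0+0+0+0+0 mod 2 = 0
  c[26] = d·G[:,26] = (00100101000000010010010000)·(00000000000000000000010000) mod 2 = 0+0+0+0+0+0+0+0+0+0+0+0+0+0+0+0+0+0+0+0+0+1+0+0+0+0 mod 2 = 1
  c[27] = d·G[:,27] = (00100101000000010010010000)·(00000000000000000000001000) mod 2 = 0+0+0+0+0+0+0+0+0+0+0+0+0+0+0+0+0+0+0+0+0+0+0+0+0+0 mod 2 = 0
  c[28] = d·G[:,28] = (00100101000000010010010000)·(00000000000000000000000100) mod 2 = 0+0+0+0+0+0+0+0+0+0+0+0+0+0+0+0+0+0+0+0+0+0+0+0+0+0 mod 2 = 0
  c[29] = d·G[:,29] = (00100101000000010010010000)·(00000000000000000000000010) mod 2 = 0+0+0+0+0+0+0+0+0+0+0+0+0+0+0+0+0+0+0+0+0+0+0+0+0+0 mod 2 = 0
  c[30] = d·G[:,30] = (00100101000000010010010000)·(00000000000000000000000001) mod 2 = 0+0+0+0+0+0+0+0+0+0+0+0+0+0+0+0+0+0+0+0+0+0+0+0+0+0 mod 2 = 0
Codeword = 0101010001010001000010010010000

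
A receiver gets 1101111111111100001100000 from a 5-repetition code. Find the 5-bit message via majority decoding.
Split into 5-bit blocks and majority-vote each:
  block 1 = 11011: 4 ones, 1 zeros → 1
  block 2 = 11111: 5 ones, 0 zeros → 1
  block 3 = 11110: 4 ones, 1 zeros → 1
  block 4 = 00011: 2 ones, 3 zeros → 0
  block 5 = 00000: 0 ones, 5 zeros → 0
Decoded = 11100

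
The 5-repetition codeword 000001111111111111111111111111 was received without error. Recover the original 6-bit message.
Split into 5-bit blocks: 00000 11111 11111 11111 11111 11111
Data = 011111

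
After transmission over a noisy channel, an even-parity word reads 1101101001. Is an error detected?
Sum of received bits: 1+1+0+1+1+0+1+0+0+1 = 6; 6 mod 2 = 0. Result is 0 → no error detected.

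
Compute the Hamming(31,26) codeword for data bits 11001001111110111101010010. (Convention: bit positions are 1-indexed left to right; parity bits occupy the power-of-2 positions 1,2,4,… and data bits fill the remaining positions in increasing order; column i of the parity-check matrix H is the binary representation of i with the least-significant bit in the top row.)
Codeword c = d · G (mod 2), d = 11001001111110111101010010:
  c[0] = d·G[:,0] = (11001001111110111101010010)·(11011010101101010101010101) mod 2 = 1+1+0+0+1+0+0+0+1+0+1+1+0+0+0+1+0+1+0+1+0+1+0+0+0+0 mod 2 = 0
  c[1] = d·G[:,1] = (11001001111110111101010010)·(10110110011011001100110011) mod 2 = 1+0+0+0+0+0+0+0+0+1+1+0+1+0+0+0+1+1+0+0+0+1+0+0+1+0 mod 2 = 0
  c[2] = d·G[:,2] = (11001001111110111101010010)·(10000000000000000000000000) mod 2 = 1+0+0+0+0+0+0+0+0+0+0+0+0+0+0+0+0+0+0+0+0+0+0+0+0+0 mod 2 = 1
  c[3] = d·G[:,3] = (11001001111110111101010010)·(01110001111000111100001111) mod 2 = 0+1+0+0+0+0+0+1+1+1+1+0+0+0+1+1+1+1+0+0+0+0+0+0+1+0 mod 2 = 0
  c[4] = d·G[:,4] = (11001001111110111101010010)·(01000000000000000000000000) mod 2 = 0+1+0+0+0+0+0+0+0+0+0+0+0+0+0+0+0+0+0+0+0+0+0+0+0+0 mod 2 = 1
  c[5] = d·G[:,5] = (11001001111110111101010010)·(00100000000000000000000000) mod 2 = 0+0+0+0+0+0+0+0+0+0+0+0+0+0+0+0+0+0+0+0+0+0+0+0+0+0 mod 2 = 0
  c[6] = d·G[:,6] = (11001001111110111101010010)·(00010000000000000000000000) mod 2 = 0+0+0+0+0+0+0+0+0+0+0+0+0+0+0+0+0+0+0+0+0+0+0+0+0+0 mod 2 = 0
  c[7] = d·G[:,7] = (11001001111110111101010010)·(00001111111000000011111111) mod 2 = 0+0+0+0+1+0+0+1+1+1+1+0+0+0+0+0+0+0+0+1+0+1+0+0+1+0 mod 2 = 0
  c[8] = d·G[:,8] = (11001001111110111101010010)·(00001000000000000000000000) mod 2 = 0+0+0+0+1+0+0+0+0+0+0+0+0+0+0+0+0+0+0+0+0+0+0+0+0+0 mod 2 = 1
  c[9] = d·G[:,9] = (11001001111110111101010010)·(00000100000000000000000000) mod 2 = 0+0+0+0+0+0+0+0+0+0+0+0+0+0+0+0+0+0+0+0+0+0+0+0+0+0 mod 2 = 0
  c[10] = d·G[:,10] = (11001001111110111101010010)·(00000010000000000000000000) mod 2 = 0+0+0+0+0+0+0+0+0+0+0+0+0+0+0+0+0+0+0+0+0+0+0+0+0+0 mod 2 = 0
  c[11] = d·G[:,11] = (11001001111110111101010010)·(00000001000000000000000000) mod 2 = 0+0+0+0+0+0+0+1+0+0+0+0+0+0+0+0+0+0+0+0+0+0+0+0+0+0 mod 2 = 1
  c[12] = d·G[:,12] = (11001001111110111101010010)·(00000000100000000000000000) mod 2 = 0+0+0+0+0+0+0+0+1+0+0+0+0+0+0+0+0+0+0+0+0+0+0+0+0+0 mod 2 = 1
  c[13] = d·G[:,13] = (11001001111110111101010010)·(00000000010000000000000000) mod 2 = 0+0+0+0+0+0+0+0+0+1+0+0+0+0+0+0+0+0+0+0+0+0+0+0+0+0 mod 2 = 1
  c[14] = d·G[:,14] = (11001001111110111101010010)·(00000000001000000000000000) mod 2 = 0+0+0+0+0+0+0+0+0+0+1+0+0+0+0+0+0+0+0+0+0+0+0+0+0+0 mod 2 = 1
  c[15] = d·G[:,15] = (11001001111110111101010010)·(00000000000111111111111111) mod 2 = 0+0+0+0+0+0+0+0+0+0+0+1+1+0+1+1+1+1+0+1+0+1+0+0+1+0 mod 2 = 1
  c[16] = d·G[:,16] = (11001001111110111101010010)·(00000000000100000000000000) mod 2 = 0+0+0+0+0+0+0+0+0+0+0+1+0+0+0+0+0+0+0+0+0+0+0+0+0+0 mod 2 = 1
  c[17] = d·G[:,17] = (11001001111110111101010010)·(00000000000010000000000000) mod 2 = 0+0+0+0+0+0+0+0+0+0+0+0+1+0+0+0+0+0+0+0+0+0+0+0+0+0 mod 2 = 1
  c[18] = d·G[:,18] = (11001001111110111101010010)·(00000000000001000000000000) mod 2 = 0+0+0+0+0+0+0+0+0+0+0+0+0+0+0+0+0+0+0+0+0+0+0+0+0+0 mod 2 = 0
  c[19] = d·G[:,19] = (11001001111110111101010010)·(00000000000000100000000000) mod 2 = 0+0+0+0+0+0+0+0+0+0+0+0+0+0+1+0+0+0+0+0+0+0+0+0+0+0 mod 2 = 1
  c[20] = d·G[:,20] = (11001001111110111101010010)·(00000000000000010000000000) mod 2 = 0+0+0+0+0+0+0+0+0+0+0+0+0+0+0+1+0+0+0+0+0+0+0+0+0+0 mod 2 = 1
  c[21] = d·G[:,21] = (11001001111110111101010010)·(00000000000000001000000000) mod 2 = 0+0+0+0+0+0+0+0+0+0+0+0+0+0+0+0+1+0+0+0+0+0+0+0+0+0 mod 2 = 1
  c[22] = d·G[:,22] = (11001001111110111101010010)·(00000000000000000100000000) mod 2 = 0+0+0+0+0+0+0+0+0+0+0+0+0+0+0+0+0+1+0+0+0+0+0+0+0+0 mod 2 = 1
  c[23] = d·G[:,23] = (11001001111110111101010010)·(00000000000000000010000000) mod 2 = 0+0+0+0+0+0+0+0+0+0+0+0+0+0+0+0+0+0+0+0+0+0+0+0+0+0 mod 2 = 0
  c[24] = d·G[:,24] = (11001001111110111101010010)·(00000000000000000001000000) mod 2 = 0+0+0+0+0+0+0+0+0+0+0+0+0+0+0+0+0+0+0+1+0+0+0+0+0+0 mod 2 = 1
  c[25] = d·G[:,25] = (11001001111110111101010010)·(00000000000000000000100000) mod 2 = 0+0+0+0+0+0+0+0+0+0+0+0+0+0+0+0+0+0+0+0+0+0+0+0+0+0 mod 2 = 0
  c[26] = d·G[:,26] = (11001001111110111101010010)·(00000000000000000000010000) mod 2 = 0+0+0+0+0+0+0+0+0+0+0+0+0+0+0+0+0+0+0+0+0+1+0+0+0+0 mod 2 = 1
  c[27] = d·G[:,27] = (11001001111110111101010010)·(00000000000000000000001000) mod 2 = 0+0+0+0+0+0+0+0+0+0+0+0+0+0+0+0+0+0+0+0+0+0+0+0+0+0 mod 2 = 0
  c[28] = d·G[:,28] = (11001001111110111101010010)·(00000000000000000000000100) mod 2 = 0+0+0+0+0+0+0+0+0+0+0+0+0+0+0+0+0+0+0+0+0+0+0+0+0+0 mod 2 = 0
  c[29] = d·G[:,29] = (11001001111110111101010010)·(00000000000000000000000010) mod 2 = 0+0+0+0+0+0+0+0+0+0+0+0+0+0+0+0+0+0+0+0+0+0+0+0+1+0 mod 2 = 1
  c[30] = d·G[:,30] = (11001001111110111101010010)·(00000000000000000000000001) mod 2 = 0+0+0+0+0+0+0+0+0+0+0+0+0+0+0+0+0+0+0+0+0+0+0+0+0+0 mod 2 = 0
Codeword = 0010100010011111110111101010010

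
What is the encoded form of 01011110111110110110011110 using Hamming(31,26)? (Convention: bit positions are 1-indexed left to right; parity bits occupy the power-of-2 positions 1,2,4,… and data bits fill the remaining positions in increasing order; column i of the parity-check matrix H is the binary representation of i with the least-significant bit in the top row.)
Codeword c = d · G (mod 2), d = 01011110111110110110011110:
  c[0] = d·G[:,0] = (01011110111110110110011110)·(11011010101101010101010101) mod 2 = 0+1+0+1+1+0+1+0+1+0+1+1+0+0+0+1+0+1+0+0+0+1+0+1+0+0 mod 2 = 1
  c[1] = d·G[:,1] = (01011110111110110110011110)·(10110110011011001100110011) mod 2 = 0+0+0+1+0+1+1+0+0+1+1+0+1+0+0+0+0+1+0+0+0+1+0+0+1+0 mod 2 = 1
  c[2] = d·G[:,2] = (01011110111110110110011110)·(10000000000000000000000000) mod 2 = 0+0+0+0+0+0+0+0+0+0+0+0+0+0+0+0+0+0+0+0+0+0+0+0+0+0 mod 2 = 0
  c[3] = d·G[:,3] = (01011110111110110110011110)·(01110001111000111100001111) mod 2 = 0+1+0+1+0+0+0+0+1+1+1+0+0+0+1+1+0+1+0+0+0+0+1+1+1+0 mod 2 = 1
  c[4] = d·G[:,4] = (01011110111110110110011110)·(01000000000000000000000000) mod 2 = 0+1+0+0+0+0+0+0+0+0+0+0+0+0+0+0+0+0+0+0+0+0+0+0+0+0 mod 2 = 1
  c[5] = d·G[:,5] = (01011110111110110110011110)·(00100000000000000000000000) mod 2 = 0+0+0+0+0+0+0+0+0+0+0+0+0+0+0+0+0+0+0+0+0+0+0+0+0+0 mod 2 = 0
  c[6] = d·G[:,6] = (01011110111110110110011110)·(00010000000000000000000000) mod 2 = 0+0+0+1+0+0+0+0+0+0+0+0+0+0+0+0+0+0+0+0+0+0+0+0+0+0 mod 2 = 1
  c[7] = d·G[:,7] = (01011110111110110110011110)·(00001111111000000011111111) mod 2 = 0+0+0+0+1+1+1+0+1+1+1+0+0+0+0+0+0+0+1+0+0+1+1+1+1+0 mod 2 = 1
  c[8] = d·G[:,8] = (01011110111110110110011110)·(00001000000000000000000000) mod 2 = 0+0+0+0+1+0+0+0+0+0+0+0+0+0+0+0+0+0+0+0+0+0+0+0+0+0 mod 2 = 1
  c[9] = d·G[:,9] = (01011110111110110110011110)·(00000100000000000000000000) mod 2 = 0+0+0+0+0+1+0+0+0+0+0+0+0+0+0+0+0+0+0+0+0+0+0+0+0+0 mod 2 = 1
  c[10] = d·G[:,10] = (01011110111110110110011110)·(00000010000000000000000000) mod 2 = 0+0+0+0+0+0+1+0+0+0+0+0+0+0+0+0+0+0+0+0+0+0+0+0+0+0 mod 2 = 1
  c[11] = d·G[:,11] = (01011110111110110110011110)·(00000001000000000000000000) mod 2 = 0+0+0+0+0+0+0+0+0+0+0+0+0+0+0+0+0+0+0+0+0+0+0+0+0+0 mod 2 = 0
  c[12] = d·G[:,12] = (01011110111110110110011110)·(00000000100000000000000000) mod 2 = 0+0+0+0+0+0+0+0+1+0+0+0+0+0+0+0+0+0+0+0+0+0+0+0+0+0 mod 2 = 1
  c[13] = d·G[:,13] = (01011110111110110110011110)·(00000000010000000000000000) mod 2 = 0+0+0+0+0+0+0+0+0+1+0+0+0+0+0+0+0+0+0+0+0+0+0+0+0+0 mod 2 = 1
  c[14] = d·G[:,14] = (01011110111110110110011110)·(00000000001000000000000000) mod 2 = 0+0+0+0+0+0+0+0+0+0+1+0+0+0+0+0+0+0+0+0+0+0+0+0+0+0 mod 2 = 1
  c[15] = d·G[:,15] = (01011110111110110110011110)·(00000000000111111111111111) mod 2 = 0+0+0+0+0+0+0+0+0+0+0+1+1+0+1+1+0+1+1+0+0+1+1+1+1+0 mod 2 = 0
  c[16] = d·G[:,16] = (01011110111110110110011110)·(00000000000100000000000000) mod 2 = 0+0+0+0+0+0+0+0+0+0+0+1+0+0+0+0+0+0+0+0+0+0+0+0+0+0 mod 2 = 1
  c[17] = d·G[:,17] = (01011110111110110110011110)·(00000000000010000000000000) mod 2 = 0+0+0+0+0+0+0+0+0+0+0+0+1+0+0+0+0+0+0+0+0+0+0+0+0+0 mod 2 = 1
  c[18] = d·G[:,18] = (01011110111110110110011110)·(00000000000001000000000000) mod 2 = 0+0+0+0+0+0+0+0+0+0+0+0+0+0+0+0+0+0+0+0+0+0+0+0+0+0 mod 2 = 0
  c[19] = d·G[:,19] = (01011110111110110110011110)·(00000000000000100000000000) mod 2 = 0+0+0+0+0+0+0+0+0+0+0+0+0+0+1+0+0+0+0+0+0+0+0+0+0+0 mod 2 = 1
  c[20] = d·G[:,20] = (01011110111110110110011110)·(00000000000000010000000000) mod 2 = 0+0+0+0+0+0+0+0+0+0+0+0+0+0+0+1+0+0+0+0+0+0+0+0+0+0 mod 2 = 1
  c[21] = d·G[:,21] = (01011110111110110110011110)·(00000000000000001000000000) mod 2 = 0+0+0+0+0+0+0+0+0+0+0+0+0+0+0+0+0+0+0+0+0+0+0+0+0+0 mod 2 = 0
  c[22] = d·G[:,22] = (01011110111110110110011110)·(00000000000000000100000000) mod 2 = 0+0+0+0+0+0+0+0+0+0+0+0+0+0+0+0+0+1+0+0+0+0+0+0+0+0 mod 2 = 1
  c[23] = d·G[:,23] = (01011110111110110110011110)·(00000000000000000010000000) mod 2 = 0+0+0+0+0+0+0+0+0+0+0+0+0+0+0+0+0+0+1+0+0+0+0+0+0+0 mod 2 = 1
  c[24] = d·G[:,24] = (01011110111110110110011110)·(00000000000000000001000000) mod 2 = 0+0+0+0+0+0+0+0+0+0+0+0+0+0+0+0+0+0+0+0+0+0+0+0+0+0 mod 2 = 0
  c[25] = d·G[:,25] = (01011110111110110110011110)·(00000000000000000000100000) mod 2 = 0+0+0+0+0+0+0+0+0+0+0+0+0+0+0+0+0+0+0+0+0+0+0+0+0+0 mod 2 = 0
  c[26] = d·G[:,26] = (01011110111110110110011110)·(00000000000000000000010000) mod 2 = 0+0+0+0+0+0+0+0+0+0+0+0+0+0+0+0+0+0+0+0+0+1+0+0+0+0 mod 2 = 1
  c[27] = d·G[:,27] = (01011110111110110110011110)·(00000000000000000000001000) mod 2 = 0+0+0+0+0+0+0+0+0+0+0+0+0+0+0+0+0+0+0+0+0+0+1+0+0+0 mod 2 = 1
  c[28] = d·G[:,28] = (01011110111110110110011110)·(00000000000000000000000100) mod 2 = 0+0+0+0+0+0+0+0+0+0+0+0+0+0+0+0+0+0+0+0+0+0+0+1+0+0 mod 2 = 1
  c[29] = d·G[:,29] = (01011110111110110110011110)·(00000000000000000000000010) mod 2 = 0+0+0+0+0+0+0+0+0+0+0+0+0+0+0+0+0+0+0+0+0+0+0+0+1+0 mod 2 = 1
  c[30] = d·G[:,30] = (01011110111110110110011110)·(00000000000000000000000001) mod 2 = 0+0+0+0+0+0+0+0+0+0+0+0+0+0+0+0+0+0+0+0+0+0+0+0+0+0 mod 2 = 0
Codeword = 1101101111101110110110110011110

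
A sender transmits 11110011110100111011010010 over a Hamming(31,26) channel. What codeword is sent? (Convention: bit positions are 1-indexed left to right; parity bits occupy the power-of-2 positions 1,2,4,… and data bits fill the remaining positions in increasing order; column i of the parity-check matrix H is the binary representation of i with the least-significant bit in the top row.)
Codeword c = d · G (mod 2), d = 11110011110100111011010010:
  c[0] = d·G[:,0] = (11110011110100111011010010)·(11011010101101010101010101) mod 2 = 1+1+0+1+0+0+1+0+1+0+0+1+0+0+0+1+0+0+0+1+0+1+0+0+0+0 mod 2 = 1
  c[1] = d·G[:,1] = (11110011110100111011010010)·(10110110011011001100110011) mod 2 = 1+0+1+1+0+0+1+0+0+1+0+0+0+0+0+0+1+0+0+0+0+1+0+0+1+0 mod 2 = 0
  c[2] = d·G[:,2] = (11110011110100111011010010)·(10000000000000000000000000) mod 2 = 1+0+0+0+0+0+0+0+0+0+0+0+0+0+0+0+0+0+0+0+0+0+0+0+0+0 mod 2 = 1
  c[3] = d·G[:,3] = (11110011110100111011010010)·(01110001111000111100001111) mod 2 = 0+1+1+1+0+0+0+1+1+1+0+0+0+0+1+1+1+0+0+0+0+0+0+0+1+0 mod 2 = 0
  c[4] = d·G[:,4] = (11110011110100111011010010)·(01000000000000000000000000) mod 2 = 0+1+0+0+0+0+0+0+0+0+0+0+0+0+0+0+0+0+0+0+0+0+0+0+0+0 mod 2 = 1
  c[5] = d·G[:,5] = (11110011110100111011010010)·(00100000000000000000000000) mod 2 = 0+0+1+0+0+0+0+0+0+0+0+0+0+0+0+0+0+0+0+0+0+0+0+0+0+0 mod 2 = 1
  c[6] = d·G[:,6] = (11110011110100111011010010)·(00010000000000000000000000) mod 2 = 0+0+0+1+0+0+0+0+0+0+0+0+0+0+0+0+0+0+0+0+0+0+0+0+0+0 mod 2 = 1
  c[7] = d·G[:,7] = (11110011110100111011010010)·(00001111111000000011111111) mod 2 = 0+0+0+0+0+0+1+1+1+1+0+0+0+0+0+0+0+0+1+1+0+1+0+0+1+0 mod 2 = 0
  c[8] = d·G[:,8] = (11110011110100111011010010)·(00001000000000000000000000) mod 2 = 0+0+0+0+0+0+0+0+0+0+0+0+0+0+0+0+0+0+0+0+0+0+0+0+0+0 mod 2 = 0
  c[9] = d·G[:,9] = (11110011110100111011010010)·(00000100000000000000000000) mod 2 = 0+0+0+0+0+0+0+0+0+0+0+0+0+0+0+0+0+0+0+0+0+0+0+0+0+0 mod 2 = 0
  c[10] = d·G[:,10] = (11110011110100111011010010)·(00000010000000000000000000) mod 2 = 0+0+0+0+0+0+1+0+0+0+0+0+0+0+0+0+0+0+0+0+0+0+0+0+0+0 mod 2 = 1
  c[11] = d·G[:,11] = (11110011110100111011010010)·(00000001000000000000000000) mod 2 = 0+0+0+0+0+0+0+1+0+0+0+0+0+0+0+0+0+0+0+0+0+0+0+0+0+0 mod 2 = 1
  c[12] = d·G[:,12] = (11110011110100111011010010)·(00000000100000000000000000) mod 2 = 0+0+0+0+0+0+0+0+1+0+0+0+0+0+0+0+0+0+0+0+0+0+0+0+0+0 mod 2 = 1
  c[13] = d·G[:,13] = (11110011110100111011010010)·(00000000010000000000000000) mod 2 = 0+0+0+0+0+0+0+0+0+1+0+0+0+0+0+0+0+0+0+0+0+0+0+0+0+0 mod 2 = 1
  c[14] = d·G[:,14] = (11110011110100111011010010)·(00000000001000000000000000) mod 2 = 0+0+0+0+0+0+0+0+0+0+0+0+0+0+0+0+0+0+0+0+0+0+0+0+0+0 mod 2 = 0
  c[15] = d·G[:,15] = (11110011110100111011010010)·(00000000000111111111111111) mod 2 = 0+0+0+0+0+0+0+0+0+0+0+1+0+0+1+1+1+0+1+1+0+1+0+0+1+0 mod 2 = 0
  c[16] = d·G[:,16] = (11110011110100111011010010)·(00000000000100000000000000) mod 2 = 0+0+0+0+0+0+0+0+0+0+0+1+0+0+0+0+0+0+0+0+0+0+0+0+0+0 mod 2 = 1
  c[17] = d·G[:,17] = (11110011110100111011010010)·(00000000000010000000000000) mod 2 = 0+0+0+0+0+0+0+0+0+0+0+0+0+0+0+0+0+0+0+0+0+0+0+0+0+0 mod 2 = 0
  c[18] = d·G[:,18] = (11110011110100111011010010)·(00000000000001000000000000) mod 2 = 0+0+0+0+0+0+0+0+0+0+0+0+0+0+0+0+0+0+0+0+0+0+0+0+0+0 mod 2 = 0
  c[19] = d·G[:,19] = (11110011110100111011010010)·(00000000000000100000000000) mod 2 = 0+0+0+0+0+0+0+0+0+0+0+0+0+0+1+0+0+0+0+0+0+0+0+0+0+0 mod 2 = 1
  c[20] = d·G[:,20] = (11110011110100111011010010)·(00000000000000010000000000) mod 2 = 0+0+0+0+0+0+0+0+0+0+0+0+0+0+0+1+0+0+0+0+0+0+0+0+0+0 mod 2 = 1
  c[21] = d·G[:,21] = (11110011110100111011010010)·(00000000000000001000000000) mod 2 = 0+0+0+0+0+0+0+0+0+0+0+0+0+0+0+0+1+0+0+0+0+0+0+0+0+0 mod 2 = 1
  c[22] = d·G[:,22] = (11110011110100111011010010)·(00000000000000000100000000) mod 2 = 0+0+0+0+0+0+0+0+0+0+0+0+0+0+0+0+0+0+0+0+0+0+0+0+0+0 mod 2 = 0
  c[23] = d·G[:,23] = (11110011110100111011010010)·(00000000000000000010000000) mod 2 = 0+0+0+0+0+0+0+0+0+0+0+0+0+0+0+0+0+0+1+0+0+0+0+0+0+0 mod 2 = 1
  c[24] = d·G[:,24] = (11110011110100111011010010)·(00000000000000000001000000) mod 2 = 0+0+0+0+0+0+0+0+0+0+0+0+0+0+0+0+0+0+0+1+0+0+0+0+0+0 mod 2 = 1
  c[25] = d·G[:,25] = (11110011110100111011010010)·(00000000000000000000100000) mod 2 = 0+0+0+0+0+0+0+0+0+0+0+0+0+0+0+0+0+0+0+0+0+0+0+0+0+0 mod 2 = 0
  c[26] = d·G[:,26] = (11110011110100111011010010)·(00000000000000000000010000) mod 2 = 0+0+0+0+0+0+0+0+0+0+0+0+0+0+0+0+0+0+0+0+0+1+0+0+0+0 mod 2 = 1
  c[27] = d·G[:,27] = (11110011110100111011010010)·(00000000000000000000001000) mod 2 = 0+0+0+0+0+0+0+0+0+0+0+0+0+0+0+0+0+0+0+0+0+0+0+0+0+0 mod 2 = 0
  c[28] = d·G[:,28] = (11110011110100111011010010)·(00000000000000000000000100) mod 2 = 0+0+0+0+0+0+0+0+0+0+0+0+0+0+0+0+0+0+0+0+0+0+0+0+0+0 mod 2 = 0
  c[29] = d·G[:,29] = (11110011110100111011010010)·(00000000000000000000000010) mod 2 = 0+0+0+0+0+0+0+0+0+0+0+0+0+0+0+0+0+0+0+0+0+0+0+0+1+0 mod 2 = 1
  c[30] = d·G[:,30] = (11110011110100111011010010)·(00000000000000000000000001) mod 2 = 0+0+0+0+0+0+0+0+0+0+0+0+0+0+0+0+0+0+0+0+0+0+0+0+0+0 mod 2 = 0
Codeword = 1010111000111100100111011010010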